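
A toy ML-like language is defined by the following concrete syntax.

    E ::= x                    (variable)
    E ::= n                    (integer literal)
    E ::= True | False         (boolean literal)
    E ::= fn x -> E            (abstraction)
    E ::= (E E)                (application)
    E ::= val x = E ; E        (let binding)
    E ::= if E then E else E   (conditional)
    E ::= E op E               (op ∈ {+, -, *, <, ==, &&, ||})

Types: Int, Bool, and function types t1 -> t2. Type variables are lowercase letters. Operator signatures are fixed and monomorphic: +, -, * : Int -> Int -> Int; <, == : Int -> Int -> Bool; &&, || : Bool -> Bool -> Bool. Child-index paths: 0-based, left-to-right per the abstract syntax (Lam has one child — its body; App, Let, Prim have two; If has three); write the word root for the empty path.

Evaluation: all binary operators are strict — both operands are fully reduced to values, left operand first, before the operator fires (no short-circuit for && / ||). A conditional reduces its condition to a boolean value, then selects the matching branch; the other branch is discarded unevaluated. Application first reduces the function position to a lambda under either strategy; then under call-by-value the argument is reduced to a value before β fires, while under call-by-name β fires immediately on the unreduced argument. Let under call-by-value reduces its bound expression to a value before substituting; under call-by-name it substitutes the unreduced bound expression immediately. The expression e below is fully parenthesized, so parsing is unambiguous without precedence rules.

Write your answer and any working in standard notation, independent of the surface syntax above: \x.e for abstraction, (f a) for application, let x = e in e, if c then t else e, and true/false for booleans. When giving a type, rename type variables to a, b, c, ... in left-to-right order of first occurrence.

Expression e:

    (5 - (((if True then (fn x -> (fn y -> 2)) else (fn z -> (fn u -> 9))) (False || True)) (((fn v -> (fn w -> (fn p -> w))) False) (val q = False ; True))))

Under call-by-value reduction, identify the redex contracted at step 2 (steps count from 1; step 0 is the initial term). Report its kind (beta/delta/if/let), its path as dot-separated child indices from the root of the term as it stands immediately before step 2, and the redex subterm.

Answer: delta at 1.0.1 : (false || true)

Derivation:
step 0: (5 - (((if true then (\x.(\y.2)) else (\z.(\u.9))) (false || true)) (((\v.(\w.(\p.w))) false) (let q = false in true))))
step 1: [if@1.0.0] (5 - (((\x.(\y.2)) (false || true)) (((\v.(\w.(\p.w))) false) (let q = false in true))))
step 2: [delta@1.0.1] (5 - (((\x.(\y.2)) true) (((\v.(\w.(\p.w))) false) (let q = false in true))))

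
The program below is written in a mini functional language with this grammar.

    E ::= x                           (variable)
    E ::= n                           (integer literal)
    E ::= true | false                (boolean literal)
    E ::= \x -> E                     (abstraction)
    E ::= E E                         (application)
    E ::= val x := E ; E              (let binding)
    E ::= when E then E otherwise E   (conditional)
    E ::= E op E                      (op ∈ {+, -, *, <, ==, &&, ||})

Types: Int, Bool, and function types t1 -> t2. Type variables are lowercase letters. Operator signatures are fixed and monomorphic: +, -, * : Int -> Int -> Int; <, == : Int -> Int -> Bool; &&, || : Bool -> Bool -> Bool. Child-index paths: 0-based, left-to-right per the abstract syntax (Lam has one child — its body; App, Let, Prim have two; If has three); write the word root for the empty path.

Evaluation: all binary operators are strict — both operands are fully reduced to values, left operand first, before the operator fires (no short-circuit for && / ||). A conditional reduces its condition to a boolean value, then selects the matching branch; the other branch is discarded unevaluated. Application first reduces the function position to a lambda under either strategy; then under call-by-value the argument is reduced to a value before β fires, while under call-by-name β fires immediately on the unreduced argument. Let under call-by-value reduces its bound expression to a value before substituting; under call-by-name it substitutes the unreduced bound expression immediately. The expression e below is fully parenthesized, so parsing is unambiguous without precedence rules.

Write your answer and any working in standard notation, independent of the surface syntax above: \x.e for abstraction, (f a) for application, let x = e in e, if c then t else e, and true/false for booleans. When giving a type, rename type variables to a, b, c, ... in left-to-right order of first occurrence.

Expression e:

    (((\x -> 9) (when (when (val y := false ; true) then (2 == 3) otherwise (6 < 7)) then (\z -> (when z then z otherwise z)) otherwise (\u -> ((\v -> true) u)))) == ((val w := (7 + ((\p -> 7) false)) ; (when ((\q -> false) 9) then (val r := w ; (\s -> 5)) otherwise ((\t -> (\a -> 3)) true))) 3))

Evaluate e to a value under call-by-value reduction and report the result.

Working:
step 0: (((\x.9) (if (if (let y = false in true) then (2 == 3) else (6 < 7)) then (\z.(if z then z else z)) else (\u.((\v.true) u)))) == ((let w = (7 + ((\p.7) false)) in (if ((\q.false) 9) then (let r = w in (\s.5)) else ((\t.(\a.3)) true))) 3))
step 1: [let@0.1.0.0] (((\x.9) (if (if true then (2 == 3) else (6 < 7)) then (\z.(if z then z else z)) else (\u.((\v.true) u)))) == ((let w = (7 + ((\p.7) false)) in (if ((\q.false) 9) then (let r = w in (\s.5)) else ((\t.(\a.3)) true))) 3))
step 2: [if@0.1.0] (((\x.9) (if (2 == 3) then (\z.(if z then z else z)) else (\u.((\v.true) u)))) == ((let w = (7 + ((\p.7) false)) in (if ((\q.false) 9) then (let r = w in (\s.5)) else ((\t.(\a.3)) true))) 3))
step 3: [delta@0.1.0] (((\x.9) (if false then (\z.(if z then z else z)) else (\u.((\v.true) u)))) == ((let w = (7 + ((\p.7) false)) in (if ((\q.false) 9) then (let r = w in (\s.5)) else ((\t.(\a.3)) true))) 3))
step 4: [if@0.1] (((\x.9) (\u.((\v.true) u))) == ((let w = (7 + ((\p.7) false)) in (if ((\q.false) 9) then (let r = w in (\s.5)) else ((\t.(\a.3)) true))) 3))
step 5: [beta@0] (9 == ((let w = (7 + ((\p.7) false)) in (if ((\q.false) 9) then (let r = w in (\s.5)) else ((\t.(\a.3)) true))) 3))
step 6: [beta@1.0.0.1] (9 == ((let w = (7 + 7) in (if ((\q.false) 9) then (let r = w in (\s.5)) else ((\t.(\a.3)) true))) 3))
step 7: [delta@1.0.0] (9 == ((let w = 14 in (if ((\q.false) 9) then (let r = w in (\s.5)) else ((\t.(\a.3)) true))) 3))
step 8: [let@1.0] (9 == ((if ((\q.false) 9) then (let r = 14 in (\s.5)) else ((\t.(\a.3)) true)) 3))
step 9: [beta@1.0.0] (9 == ((if false then (let r = 14 in (\s.5)) else ((\t.(\a.3)) true)) 3))
step 10: [if@1.0] (9 == (((\t.(\a.3)) true) 3))
step 11: [beta@1.0] (9 == ((\a.3) 3))
step 12: [beta@1] (9 == 3)
step 13: [delta@root] false

Answer: false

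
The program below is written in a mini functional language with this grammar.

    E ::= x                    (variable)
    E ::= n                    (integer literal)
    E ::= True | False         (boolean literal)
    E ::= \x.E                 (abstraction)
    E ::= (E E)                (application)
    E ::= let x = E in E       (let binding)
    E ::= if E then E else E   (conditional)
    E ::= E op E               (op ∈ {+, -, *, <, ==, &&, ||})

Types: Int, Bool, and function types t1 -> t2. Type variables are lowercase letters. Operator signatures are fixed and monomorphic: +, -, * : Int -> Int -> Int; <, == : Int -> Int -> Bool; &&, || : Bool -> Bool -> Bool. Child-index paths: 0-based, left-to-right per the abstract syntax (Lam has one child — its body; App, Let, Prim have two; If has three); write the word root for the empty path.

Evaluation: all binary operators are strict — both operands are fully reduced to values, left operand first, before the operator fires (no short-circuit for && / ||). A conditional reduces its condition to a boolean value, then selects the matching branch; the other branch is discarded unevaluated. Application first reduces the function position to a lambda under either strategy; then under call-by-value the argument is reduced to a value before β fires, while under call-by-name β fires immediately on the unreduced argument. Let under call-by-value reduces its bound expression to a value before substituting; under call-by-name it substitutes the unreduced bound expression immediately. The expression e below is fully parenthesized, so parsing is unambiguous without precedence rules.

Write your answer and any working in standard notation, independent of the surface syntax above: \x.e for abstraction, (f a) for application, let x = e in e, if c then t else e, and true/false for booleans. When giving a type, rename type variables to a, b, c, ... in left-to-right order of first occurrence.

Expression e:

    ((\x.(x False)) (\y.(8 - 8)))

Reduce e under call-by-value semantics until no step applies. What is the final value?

Derivation:
step 0: ((\x.(x false)) (\y.(8 - 8)))
step 1: [beta@root] ((\y.(8 - 8)) false)
step 2: [beta@root] (8 - 8)
step 3: [delta@root] 0

Answer: 0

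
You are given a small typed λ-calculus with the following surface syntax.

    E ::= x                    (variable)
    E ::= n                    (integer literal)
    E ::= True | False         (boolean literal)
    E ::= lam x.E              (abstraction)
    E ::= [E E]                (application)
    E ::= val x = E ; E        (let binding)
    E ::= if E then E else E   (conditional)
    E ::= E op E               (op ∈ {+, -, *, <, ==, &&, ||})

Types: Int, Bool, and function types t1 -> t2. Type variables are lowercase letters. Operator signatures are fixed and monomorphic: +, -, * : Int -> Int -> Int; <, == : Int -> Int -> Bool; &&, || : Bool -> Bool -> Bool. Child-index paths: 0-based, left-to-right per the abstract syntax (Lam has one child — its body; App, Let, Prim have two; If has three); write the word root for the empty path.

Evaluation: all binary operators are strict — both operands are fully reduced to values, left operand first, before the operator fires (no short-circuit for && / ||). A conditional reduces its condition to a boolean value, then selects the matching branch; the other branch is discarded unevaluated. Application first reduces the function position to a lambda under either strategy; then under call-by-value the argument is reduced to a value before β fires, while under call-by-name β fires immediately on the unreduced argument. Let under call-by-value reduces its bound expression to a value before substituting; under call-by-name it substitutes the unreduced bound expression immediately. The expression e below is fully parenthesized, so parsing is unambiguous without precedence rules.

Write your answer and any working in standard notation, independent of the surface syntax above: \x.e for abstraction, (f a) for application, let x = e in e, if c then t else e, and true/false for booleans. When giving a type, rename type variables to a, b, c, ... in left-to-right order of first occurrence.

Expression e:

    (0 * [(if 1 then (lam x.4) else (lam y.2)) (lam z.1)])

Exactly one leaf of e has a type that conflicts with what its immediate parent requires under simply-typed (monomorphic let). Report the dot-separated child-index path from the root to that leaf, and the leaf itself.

Answer: 1.0.0 : 1

Derivation:
  unify Int ~ Int
  unify Int ~ Bool
  FAIL: mismatch Int ~ Bool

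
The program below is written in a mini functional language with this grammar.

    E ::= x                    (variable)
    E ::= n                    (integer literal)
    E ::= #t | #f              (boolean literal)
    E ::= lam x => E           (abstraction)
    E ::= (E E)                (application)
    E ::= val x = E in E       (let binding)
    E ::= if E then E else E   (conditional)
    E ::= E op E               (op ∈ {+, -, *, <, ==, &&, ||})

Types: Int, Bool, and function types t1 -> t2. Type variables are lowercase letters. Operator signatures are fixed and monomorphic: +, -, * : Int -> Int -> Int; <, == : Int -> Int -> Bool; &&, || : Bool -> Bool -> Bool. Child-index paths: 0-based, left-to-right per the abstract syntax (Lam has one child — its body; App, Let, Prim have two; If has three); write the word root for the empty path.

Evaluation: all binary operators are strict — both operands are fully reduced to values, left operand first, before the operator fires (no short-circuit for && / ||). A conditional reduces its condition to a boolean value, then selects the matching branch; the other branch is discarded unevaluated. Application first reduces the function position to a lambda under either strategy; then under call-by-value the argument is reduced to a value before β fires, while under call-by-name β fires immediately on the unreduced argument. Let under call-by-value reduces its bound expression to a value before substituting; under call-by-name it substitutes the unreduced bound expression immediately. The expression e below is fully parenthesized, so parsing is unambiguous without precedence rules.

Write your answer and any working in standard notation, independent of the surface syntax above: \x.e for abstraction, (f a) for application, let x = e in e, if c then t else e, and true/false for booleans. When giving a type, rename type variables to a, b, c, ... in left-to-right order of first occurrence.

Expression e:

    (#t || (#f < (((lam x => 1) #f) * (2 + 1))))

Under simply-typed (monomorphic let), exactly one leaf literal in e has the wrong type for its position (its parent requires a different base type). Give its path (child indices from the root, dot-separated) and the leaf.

Answer: 1.0 : false

Trace:
  unify Bool ~ Bool
  unify Bool ~ Int
  FAIL: mismatch Bool ~ Int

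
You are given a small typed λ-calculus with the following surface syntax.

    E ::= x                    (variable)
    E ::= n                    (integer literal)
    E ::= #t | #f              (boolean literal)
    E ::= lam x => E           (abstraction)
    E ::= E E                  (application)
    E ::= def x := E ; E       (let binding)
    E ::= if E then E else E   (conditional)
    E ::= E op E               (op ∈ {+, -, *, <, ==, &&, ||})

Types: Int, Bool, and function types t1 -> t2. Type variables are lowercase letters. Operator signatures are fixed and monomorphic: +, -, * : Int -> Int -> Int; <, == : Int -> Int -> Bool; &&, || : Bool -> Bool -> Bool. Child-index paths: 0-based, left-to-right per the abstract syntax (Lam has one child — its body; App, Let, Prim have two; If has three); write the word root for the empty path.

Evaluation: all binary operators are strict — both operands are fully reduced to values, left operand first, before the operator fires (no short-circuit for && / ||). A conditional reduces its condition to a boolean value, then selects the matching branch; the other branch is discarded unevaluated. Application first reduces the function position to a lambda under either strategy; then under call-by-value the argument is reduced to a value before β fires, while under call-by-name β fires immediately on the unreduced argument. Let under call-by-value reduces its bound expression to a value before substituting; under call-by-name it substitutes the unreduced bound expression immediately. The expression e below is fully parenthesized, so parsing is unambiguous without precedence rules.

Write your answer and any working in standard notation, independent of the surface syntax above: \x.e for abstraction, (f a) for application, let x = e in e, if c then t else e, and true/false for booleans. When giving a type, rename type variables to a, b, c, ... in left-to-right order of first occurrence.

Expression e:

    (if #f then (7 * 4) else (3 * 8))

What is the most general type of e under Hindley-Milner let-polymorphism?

Answer: Int

Working:
  unify Bool ~ Bool
  unify Int ~ Int
  unify Int ~ Int
  unify Int ~ Int
  unify Int ~ Int
  unify Int ~ Int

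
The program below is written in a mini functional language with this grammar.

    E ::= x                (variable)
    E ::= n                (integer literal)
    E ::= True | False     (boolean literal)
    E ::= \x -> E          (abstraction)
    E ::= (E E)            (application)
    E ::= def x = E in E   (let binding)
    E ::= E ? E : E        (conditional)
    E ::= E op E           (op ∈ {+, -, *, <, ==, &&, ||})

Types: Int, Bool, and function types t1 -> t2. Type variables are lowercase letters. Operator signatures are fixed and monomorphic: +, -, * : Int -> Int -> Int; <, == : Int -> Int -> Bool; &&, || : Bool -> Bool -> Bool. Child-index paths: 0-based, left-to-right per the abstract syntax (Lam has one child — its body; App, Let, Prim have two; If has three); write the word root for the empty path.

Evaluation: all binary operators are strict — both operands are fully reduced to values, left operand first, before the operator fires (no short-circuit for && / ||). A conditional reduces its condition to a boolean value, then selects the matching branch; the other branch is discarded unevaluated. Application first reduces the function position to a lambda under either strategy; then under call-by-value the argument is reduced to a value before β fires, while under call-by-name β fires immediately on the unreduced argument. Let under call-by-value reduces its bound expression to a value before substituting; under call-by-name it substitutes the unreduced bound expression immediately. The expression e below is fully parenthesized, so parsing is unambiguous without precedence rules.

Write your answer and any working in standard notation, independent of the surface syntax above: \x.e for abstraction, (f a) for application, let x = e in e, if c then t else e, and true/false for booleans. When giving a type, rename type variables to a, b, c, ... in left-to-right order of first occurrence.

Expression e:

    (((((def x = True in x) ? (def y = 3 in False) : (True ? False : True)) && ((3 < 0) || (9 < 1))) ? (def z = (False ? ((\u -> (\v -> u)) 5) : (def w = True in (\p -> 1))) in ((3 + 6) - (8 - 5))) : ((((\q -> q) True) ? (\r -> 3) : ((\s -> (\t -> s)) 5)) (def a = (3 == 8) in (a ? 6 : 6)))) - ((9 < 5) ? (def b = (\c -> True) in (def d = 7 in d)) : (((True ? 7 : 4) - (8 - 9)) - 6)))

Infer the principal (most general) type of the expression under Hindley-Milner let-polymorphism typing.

Trace:
let x : Bool
x : Bool
  unify Bool ~ Bool
let y : Int
  unify Bool ~ Bool
  unify Bool ~ Bool
  unify Bool ~ Bool
  unify Bool ~ Bool
  unify Int ~ Int
  unify Int ~ Int
  unify Bool ~ Bool
  unify Int ~ Int
  unify Int ~ Int
  unify Bool ~ Bool
  unify Bool ~ Bool
  unify Bool ~ Bool
  unify Bool ~ Bool
u : a
\v._ : b -> a
\u._ : a -> b -> a
  unify a -> b -> a ~ Int -> c
  unify a ~ Int
  unify b -> Int ~ c
_ _ : b -> Int
let w : Bool
\p._ : d -> Int
  unify b -> Int ~ d -> Int
  unify b ~ d
  unify Int ~ Int
let z : forall. d -> Int
  unify Int ~ Int
  unify Int ~ Int
  unify Int ~ Int
  unify Int ~ Int
  unify Int ~ Int
  unify Int ~ Int
q : e
\q._ : e -> e
  unify e -> e ~ Bool -> f
  unify e ~ Bool
  unify Bool ~ f
_ _ : Bool
  unify Bool ~ Bool
\r._ : g -> Int
s : h
\t._ : i -> h
\s._ : h -> i -> h
  unify h -> i -> h ~ Int -> j
  unify h ~ Int
  unify i -> Int ~ j
_ _ : i -> Int
  unify g -> Int ~ i -> Int
  unify g ~ i
  unify Int ~ Int
  unify Int ~ Int
  unify Int ~ Int
let a : Bool
a : Bool
  unify Bool ~ Bool
  unify Int ~ Int
  unify i -> Int ~ Int -> k
  unify i ~ Int
  unify Int ~ k
_ _ : Int
  unify Int ~ Int
  unify Int ~ Int
  unify Int ~ Int
  unify Int ~ Int
  unify Bool ~ Bool
\c._ : l -> Bool
let b : forall. l -> Bool
let d : Int
d : Int
  unify Bool ~ Bool
  unify Int ~ Int
  unify Int ~ Int
  unify Int ~ Int
  unify Int ~ Int
  unify Int ~ Int
  unify Int ~ Int
  unify Int ~ Int
  unify Int ~ Int
  unify Int ~ Int

Answer: Int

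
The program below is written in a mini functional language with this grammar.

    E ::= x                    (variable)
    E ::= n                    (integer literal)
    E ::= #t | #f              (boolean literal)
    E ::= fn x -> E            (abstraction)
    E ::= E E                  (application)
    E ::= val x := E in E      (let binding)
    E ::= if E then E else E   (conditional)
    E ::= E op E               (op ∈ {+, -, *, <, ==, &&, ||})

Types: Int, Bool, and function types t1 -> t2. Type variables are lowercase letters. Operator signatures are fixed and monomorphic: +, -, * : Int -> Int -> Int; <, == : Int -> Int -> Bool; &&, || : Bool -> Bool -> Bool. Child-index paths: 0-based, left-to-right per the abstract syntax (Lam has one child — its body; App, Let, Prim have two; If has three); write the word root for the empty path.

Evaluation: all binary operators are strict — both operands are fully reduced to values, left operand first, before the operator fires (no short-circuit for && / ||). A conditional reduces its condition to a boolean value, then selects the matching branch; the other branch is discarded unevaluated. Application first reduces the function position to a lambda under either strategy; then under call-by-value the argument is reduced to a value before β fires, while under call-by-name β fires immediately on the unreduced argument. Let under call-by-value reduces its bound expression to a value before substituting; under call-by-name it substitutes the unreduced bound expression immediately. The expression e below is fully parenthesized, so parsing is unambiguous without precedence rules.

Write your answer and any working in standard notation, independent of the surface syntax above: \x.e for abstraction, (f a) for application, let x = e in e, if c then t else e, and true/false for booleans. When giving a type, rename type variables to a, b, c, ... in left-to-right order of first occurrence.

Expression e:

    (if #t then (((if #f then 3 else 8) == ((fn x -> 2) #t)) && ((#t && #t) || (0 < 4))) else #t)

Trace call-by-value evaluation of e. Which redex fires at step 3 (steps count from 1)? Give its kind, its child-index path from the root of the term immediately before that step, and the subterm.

Answer: beta at 0.1 : ((\x.2) true)

Derivation:
step 0: (if true then (((if false then 3 else 8) == ((\x.2) true)) && ((true && true) || (0 < 4))) else true)
step 1: [if@root] (((if false then 3 else 8) == ((\x.2) true)) && ((true && true) || (0 < 4)))
step 2: [if@0.0] ((8 == ((\x.2) true)) && ((true && true) || (0 < 4)))
step 3: [beta@0.1] ((8 == 2) && ((true && true) || (0 < 4)))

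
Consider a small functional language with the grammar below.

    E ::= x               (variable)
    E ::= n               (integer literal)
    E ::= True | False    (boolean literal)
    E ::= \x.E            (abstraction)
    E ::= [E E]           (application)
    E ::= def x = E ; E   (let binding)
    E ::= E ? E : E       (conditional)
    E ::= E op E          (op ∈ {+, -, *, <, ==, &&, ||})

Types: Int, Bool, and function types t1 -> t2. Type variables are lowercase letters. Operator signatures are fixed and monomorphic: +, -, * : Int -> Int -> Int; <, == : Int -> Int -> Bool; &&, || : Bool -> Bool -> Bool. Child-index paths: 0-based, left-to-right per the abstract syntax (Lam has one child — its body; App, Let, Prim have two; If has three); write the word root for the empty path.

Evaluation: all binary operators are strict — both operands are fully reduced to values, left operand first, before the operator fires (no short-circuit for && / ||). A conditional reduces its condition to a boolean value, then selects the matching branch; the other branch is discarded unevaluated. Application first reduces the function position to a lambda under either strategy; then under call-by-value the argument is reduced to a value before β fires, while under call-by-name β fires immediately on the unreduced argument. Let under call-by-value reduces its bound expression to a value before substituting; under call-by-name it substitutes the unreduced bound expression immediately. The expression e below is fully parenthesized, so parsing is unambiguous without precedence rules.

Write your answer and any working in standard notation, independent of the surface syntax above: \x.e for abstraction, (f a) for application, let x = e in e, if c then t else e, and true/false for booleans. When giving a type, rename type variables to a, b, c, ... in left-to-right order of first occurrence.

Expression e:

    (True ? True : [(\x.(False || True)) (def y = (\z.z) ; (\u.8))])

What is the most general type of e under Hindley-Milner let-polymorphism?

Answer: Bool

Derivation:
  unify Bool ~ Bool
  unify Bool ~ Bool
  unify Bool ~ Bool
\x._ : a -> Bool
z : b
\z._ : b -> b
let y : forall. b -> b
\u._ : c -> Int
  unify a -> Bool ~ (c -> Int) -> d
  unify a ~ c -> Int
  unify Bool ~ d
_ _ : Bool
  unify Bool ~ Bool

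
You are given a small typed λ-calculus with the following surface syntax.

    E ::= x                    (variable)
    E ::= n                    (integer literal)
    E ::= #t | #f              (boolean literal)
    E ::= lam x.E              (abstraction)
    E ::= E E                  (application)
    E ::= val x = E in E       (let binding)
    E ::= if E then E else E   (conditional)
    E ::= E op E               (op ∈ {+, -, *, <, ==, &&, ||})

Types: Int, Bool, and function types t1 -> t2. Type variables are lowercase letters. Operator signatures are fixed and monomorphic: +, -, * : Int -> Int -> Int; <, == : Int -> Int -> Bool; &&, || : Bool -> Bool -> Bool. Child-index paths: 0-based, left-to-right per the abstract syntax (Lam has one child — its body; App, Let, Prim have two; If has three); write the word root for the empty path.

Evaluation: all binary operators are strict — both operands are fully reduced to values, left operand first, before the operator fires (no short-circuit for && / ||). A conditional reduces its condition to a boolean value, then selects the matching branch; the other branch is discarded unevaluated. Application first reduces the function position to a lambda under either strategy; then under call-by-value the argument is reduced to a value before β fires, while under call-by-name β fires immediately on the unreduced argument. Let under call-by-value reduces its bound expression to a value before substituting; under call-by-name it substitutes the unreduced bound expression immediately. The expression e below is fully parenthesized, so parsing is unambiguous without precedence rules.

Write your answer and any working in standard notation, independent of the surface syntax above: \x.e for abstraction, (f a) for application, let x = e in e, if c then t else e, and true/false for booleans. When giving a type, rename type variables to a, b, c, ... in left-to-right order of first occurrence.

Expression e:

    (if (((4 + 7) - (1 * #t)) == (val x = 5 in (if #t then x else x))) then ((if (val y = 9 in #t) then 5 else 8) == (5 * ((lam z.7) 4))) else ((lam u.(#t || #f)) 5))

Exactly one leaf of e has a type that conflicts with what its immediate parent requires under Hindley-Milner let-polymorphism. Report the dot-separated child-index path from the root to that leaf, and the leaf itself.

Working:
  unify Int ~ Int
  unify Int ~ Int
  unify Int ~ Int
  unify Int ~ Int
  unify Bool ~ Int
  FAIL: mismatch Bool ~ Int

Answer: 0.0.1.1 : true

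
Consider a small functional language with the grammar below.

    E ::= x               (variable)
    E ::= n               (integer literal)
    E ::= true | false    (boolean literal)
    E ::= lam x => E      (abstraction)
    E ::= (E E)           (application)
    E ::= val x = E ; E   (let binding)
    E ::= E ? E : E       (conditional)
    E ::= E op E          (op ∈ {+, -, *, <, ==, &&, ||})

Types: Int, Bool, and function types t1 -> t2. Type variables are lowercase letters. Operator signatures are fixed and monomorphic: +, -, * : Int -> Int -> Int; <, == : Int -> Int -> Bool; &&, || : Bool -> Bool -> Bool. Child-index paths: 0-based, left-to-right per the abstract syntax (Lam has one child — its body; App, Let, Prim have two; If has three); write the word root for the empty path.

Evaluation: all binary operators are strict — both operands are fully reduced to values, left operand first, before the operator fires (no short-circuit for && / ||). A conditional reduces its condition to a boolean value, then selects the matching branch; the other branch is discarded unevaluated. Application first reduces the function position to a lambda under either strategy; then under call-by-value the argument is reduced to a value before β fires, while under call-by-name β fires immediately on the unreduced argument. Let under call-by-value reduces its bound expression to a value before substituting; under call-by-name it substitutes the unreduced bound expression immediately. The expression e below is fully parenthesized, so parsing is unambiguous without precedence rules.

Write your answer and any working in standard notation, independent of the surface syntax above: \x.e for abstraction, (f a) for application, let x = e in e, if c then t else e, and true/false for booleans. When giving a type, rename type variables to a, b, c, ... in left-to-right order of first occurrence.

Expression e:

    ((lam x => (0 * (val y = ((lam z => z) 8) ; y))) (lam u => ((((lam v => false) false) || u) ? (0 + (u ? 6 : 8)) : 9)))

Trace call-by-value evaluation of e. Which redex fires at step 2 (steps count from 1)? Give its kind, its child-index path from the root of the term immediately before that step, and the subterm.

Answer: beta at 1.0 : ((\z.z) 8)

Trace:
step 0: ((\x.(0 * (let y = ((\z.z) 8) in y))) (\u.(if (((\v.false) false) || u) then (0 + (if u then 6 else 8)) else 9)))
step 1: [beta@root] (0 * (let y = ((\z.z) 8) in y))
step 2: [beta@1.0] (0 * (let y = 8 in y))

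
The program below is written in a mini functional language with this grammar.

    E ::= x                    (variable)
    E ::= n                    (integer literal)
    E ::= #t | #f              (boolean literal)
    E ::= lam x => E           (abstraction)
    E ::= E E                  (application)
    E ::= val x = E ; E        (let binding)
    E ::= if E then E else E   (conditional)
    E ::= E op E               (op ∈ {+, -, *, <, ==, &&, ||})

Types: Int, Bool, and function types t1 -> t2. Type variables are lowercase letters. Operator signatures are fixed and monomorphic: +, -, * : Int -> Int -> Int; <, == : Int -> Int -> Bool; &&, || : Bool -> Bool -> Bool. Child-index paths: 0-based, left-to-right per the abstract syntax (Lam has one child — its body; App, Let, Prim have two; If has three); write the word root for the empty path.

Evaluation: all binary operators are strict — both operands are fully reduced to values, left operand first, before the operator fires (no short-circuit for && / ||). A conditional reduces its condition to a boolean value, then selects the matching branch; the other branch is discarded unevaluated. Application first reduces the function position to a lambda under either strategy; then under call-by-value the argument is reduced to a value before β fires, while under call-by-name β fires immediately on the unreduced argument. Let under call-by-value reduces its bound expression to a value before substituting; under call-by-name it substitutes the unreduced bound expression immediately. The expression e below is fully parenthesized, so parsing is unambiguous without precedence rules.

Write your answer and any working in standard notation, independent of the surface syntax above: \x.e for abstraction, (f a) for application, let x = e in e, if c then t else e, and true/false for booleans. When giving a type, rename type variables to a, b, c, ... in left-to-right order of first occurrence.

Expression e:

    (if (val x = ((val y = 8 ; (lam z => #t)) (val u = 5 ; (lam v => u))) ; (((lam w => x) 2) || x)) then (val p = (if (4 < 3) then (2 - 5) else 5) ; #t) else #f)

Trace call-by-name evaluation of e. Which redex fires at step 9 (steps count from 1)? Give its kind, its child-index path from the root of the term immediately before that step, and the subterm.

Working:
step 0: (if (let x = ((let y = 8 in (\z.true)) (let u = 5 in (\v.u))) in (((\w.x) 2) || x)) then (let p = (if (4 < 3) then (2 - 5) else 5) in true) else false)
step 1: [let@0] (if (((\w.((let y = 8 in (\z.true)) (let u = 5 in (\v.u)))) 2) || ((let y = 8 in (\z.true)) (let u = 5 in (\v.u)))) then (let p = (if (4 < 3) then (2 - 5) else 5) in true) else false)
step 2: [beta@0.0] (if (((let y = 8 in (\z.true)) (let u = 5 in (\v.u))) || ((let y = 8 in (\z.true)) (let u = 5 in (\v.u)))) then (let p = (if (4 < 3) then (2 - 5) else 5) in true) else false)
step 3: [let@0.0.0] (if (((\z.true) (let u = 5 in (\v.u))) || ((let y = 8 in (\z.true)) (let u = 5 in (\v.u)))) then (let p = (if (4 < 3) then (2 - 5) else 5) in true) else false)
step 4: [beta@0.0] (if (true || ((let y = 8 in (\z.true)) (let u = 5 in (\v.u)))) then (let p = (if (4 < 3) then (2 - 5) else 5) in true) else false)
step 5: [let@0.1.0] (if (true || ((\z.true) (let u = 5 in (\v.u)))) then (let p = (if (4 < 3) then (2 - 5) else 5) in true) else false)
step 6: [beta@0.1] (if (true || true) then (let p = (if (4 < 3) then (2 - 5) else 5) in true) else false)
step 7: [delta@0] (if true then (let p = (if (4 < 3) then (2 - 5) else 5) in true) else false)
step 8: [if@root] (let p = (if (4 < 3) then (2 - 5) else 5) in true)
step 9: [let@root] true

Answer: let at root : (let p = (if (4 < 3) then (2 - 5) else 5) in true)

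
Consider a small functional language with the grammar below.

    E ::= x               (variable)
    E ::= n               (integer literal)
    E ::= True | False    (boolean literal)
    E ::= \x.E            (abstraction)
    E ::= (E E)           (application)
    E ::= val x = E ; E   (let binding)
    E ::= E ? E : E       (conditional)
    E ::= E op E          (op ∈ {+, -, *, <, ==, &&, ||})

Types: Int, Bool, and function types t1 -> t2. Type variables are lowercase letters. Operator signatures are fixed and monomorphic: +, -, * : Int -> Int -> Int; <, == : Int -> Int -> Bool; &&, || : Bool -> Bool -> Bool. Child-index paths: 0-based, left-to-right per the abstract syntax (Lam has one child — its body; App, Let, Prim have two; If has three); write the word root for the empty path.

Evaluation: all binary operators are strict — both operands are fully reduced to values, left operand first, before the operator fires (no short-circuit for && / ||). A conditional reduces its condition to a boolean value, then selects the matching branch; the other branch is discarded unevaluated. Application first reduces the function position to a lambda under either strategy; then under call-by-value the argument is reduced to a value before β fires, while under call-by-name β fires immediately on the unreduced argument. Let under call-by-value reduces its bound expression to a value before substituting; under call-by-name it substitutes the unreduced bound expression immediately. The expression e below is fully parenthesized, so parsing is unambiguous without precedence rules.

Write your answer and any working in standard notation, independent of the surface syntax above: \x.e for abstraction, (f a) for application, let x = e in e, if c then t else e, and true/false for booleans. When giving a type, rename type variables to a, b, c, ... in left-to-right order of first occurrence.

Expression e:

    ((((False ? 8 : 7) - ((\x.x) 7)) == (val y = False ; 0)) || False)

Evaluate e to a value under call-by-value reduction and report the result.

Answer: true

Working:
step 0: ((((if false then 8 else 7) - ((\x.x) 7)) == (let y = false in 0)) || false)
step 1: [if@0.0.0] (((7 - ((\x.x) 7)) == (let y = false in 0)) || false)
step 2: [beta@0.0.1] (((7 - 7) == (let y = false in 0)) || false)
step 3: [delta@0.0] ((0 == (let y = false in 0)) || false)
step 4: [let@0.1] ((0 == 0) || false)
step 5: [delta@0] (true || false)
step 6: [delta@root] true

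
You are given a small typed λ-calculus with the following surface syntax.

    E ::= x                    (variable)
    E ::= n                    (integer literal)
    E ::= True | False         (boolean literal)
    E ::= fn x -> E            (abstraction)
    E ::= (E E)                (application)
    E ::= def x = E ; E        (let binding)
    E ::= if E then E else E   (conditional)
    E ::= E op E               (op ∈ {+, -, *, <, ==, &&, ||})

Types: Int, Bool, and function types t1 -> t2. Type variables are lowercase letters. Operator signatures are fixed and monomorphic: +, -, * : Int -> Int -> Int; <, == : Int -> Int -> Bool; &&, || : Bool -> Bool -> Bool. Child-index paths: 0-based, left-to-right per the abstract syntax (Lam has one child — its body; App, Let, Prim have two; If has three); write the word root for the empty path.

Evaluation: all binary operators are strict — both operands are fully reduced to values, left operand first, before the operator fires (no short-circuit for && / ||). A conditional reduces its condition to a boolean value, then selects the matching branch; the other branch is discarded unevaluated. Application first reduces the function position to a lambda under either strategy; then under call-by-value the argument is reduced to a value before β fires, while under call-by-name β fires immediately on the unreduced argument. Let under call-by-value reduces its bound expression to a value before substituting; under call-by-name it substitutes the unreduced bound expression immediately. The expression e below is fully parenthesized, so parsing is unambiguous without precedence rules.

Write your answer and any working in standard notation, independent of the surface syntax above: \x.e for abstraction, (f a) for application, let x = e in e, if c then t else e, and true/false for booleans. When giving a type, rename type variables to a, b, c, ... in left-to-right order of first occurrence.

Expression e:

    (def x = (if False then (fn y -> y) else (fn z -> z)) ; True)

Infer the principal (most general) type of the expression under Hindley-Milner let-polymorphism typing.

Trace:
  unify Bool ~ Bool
y : a
\y._ : a -> a
z : b
\z._ : b -> b
  unify a -> a ~ b -> b
  unify a ~ b
  unify b ~ b
let x : forall. b -> b

Answer: Bool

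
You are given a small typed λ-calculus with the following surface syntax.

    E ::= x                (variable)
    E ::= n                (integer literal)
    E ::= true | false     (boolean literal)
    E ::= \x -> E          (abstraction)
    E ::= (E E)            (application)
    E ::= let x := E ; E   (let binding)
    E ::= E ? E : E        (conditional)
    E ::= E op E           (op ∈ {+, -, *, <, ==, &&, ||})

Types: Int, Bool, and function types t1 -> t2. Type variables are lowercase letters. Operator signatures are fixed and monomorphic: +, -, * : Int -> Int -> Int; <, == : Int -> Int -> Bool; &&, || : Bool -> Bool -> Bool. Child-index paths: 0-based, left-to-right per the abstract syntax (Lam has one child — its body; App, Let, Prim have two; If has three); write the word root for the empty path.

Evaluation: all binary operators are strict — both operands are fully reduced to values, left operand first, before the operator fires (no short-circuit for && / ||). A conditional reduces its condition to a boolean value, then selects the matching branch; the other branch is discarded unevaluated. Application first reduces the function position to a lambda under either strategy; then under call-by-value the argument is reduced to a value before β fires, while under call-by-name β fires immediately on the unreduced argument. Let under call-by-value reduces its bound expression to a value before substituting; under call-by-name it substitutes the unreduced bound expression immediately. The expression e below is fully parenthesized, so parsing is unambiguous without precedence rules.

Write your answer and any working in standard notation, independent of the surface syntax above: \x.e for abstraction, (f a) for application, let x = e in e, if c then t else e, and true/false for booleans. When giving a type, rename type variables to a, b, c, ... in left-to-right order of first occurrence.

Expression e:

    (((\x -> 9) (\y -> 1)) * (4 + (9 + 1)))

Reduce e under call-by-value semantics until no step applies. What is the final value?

Derivation:
step 0: (((\x.9) (\y.1)) * (4 + (9 + 1)))
step 1: [beta@0] (9 * (4 + (9 + 1)))
step 2: [delta@1.1] (9 * (4 + 10))
step 3: [delta@1] (9 * 14)
step 4: [delta@root] 126

Answer: 126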